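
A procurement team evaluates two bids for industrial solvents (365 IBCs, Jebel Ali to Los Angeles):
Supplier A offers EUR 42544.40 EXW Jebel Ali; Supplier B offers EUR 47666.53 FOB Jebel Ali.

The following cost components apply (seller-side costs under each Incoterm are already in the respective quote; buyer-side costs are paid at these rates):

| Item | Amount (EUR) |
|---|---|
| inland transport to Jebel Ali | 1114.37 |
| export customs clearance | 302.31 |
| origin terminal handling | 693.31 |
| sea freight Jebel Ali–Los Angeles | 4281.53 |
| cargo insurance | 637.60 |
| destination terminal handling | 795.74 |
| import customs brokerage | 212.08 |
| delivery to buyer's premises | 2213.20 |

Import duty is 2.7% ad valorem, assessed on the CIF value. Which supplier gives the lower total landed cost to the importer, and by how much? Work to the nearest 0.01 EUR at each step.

Supplier A is cheaper by EUR 3093.46

Supplier A (EXW):
CIF value = EXW price + inland to port + export clearance + origin terminal + freight + insurance = 42544.40 + 1114.37 + 302.31 + 693.31 + 4281.53 + 637.60 = 49573.52
Import duty = 49573.52 × 2.7% = 1338.49
Buyer bears (A): 1114.37 + 302.31 + 693.31 + 4281.53 + 637.60 + 795.74 + 212.08 + 2213.20 = 10250.14
Landed cost (A) = invoice 42544.40 + 10250.14 + duty 1338.49 = 54133.03
Supplier B (FOB):
CIF value = FOB price + freight + insurance = 47666.53 + 4281.53 + 637.60 = 52585.66
Import duty = 52585.66 × 2.7% = 1419.81
Buyer bears (B): 4281.53 + 637.60 + 795.74 + 212.08 + 2213.20 = 8140.15
Landed cost (B) = invoice 47666.53 + 8140.15 + duty 1419.81 = 57226.49
Difference = |54133.03 − 57226.49| = 3093.46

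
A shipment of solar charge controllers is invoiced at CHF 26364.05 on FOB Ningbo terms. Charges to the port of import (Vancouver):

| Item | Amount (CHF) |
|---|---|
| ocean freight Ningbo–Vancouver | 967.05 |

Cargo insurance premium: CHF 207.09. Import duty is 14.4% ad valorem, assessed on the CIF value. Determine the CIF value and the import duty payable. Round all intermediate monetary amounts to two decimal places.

CIF = FOB price + freight + insurance
CIF = 26364.05 + 967.05 + 207.09 = 27538.19
Import duty = 27538.19 × 14.4% = 3965.50

CIF value: CHF 27538.19; import duty: CHF 3965.50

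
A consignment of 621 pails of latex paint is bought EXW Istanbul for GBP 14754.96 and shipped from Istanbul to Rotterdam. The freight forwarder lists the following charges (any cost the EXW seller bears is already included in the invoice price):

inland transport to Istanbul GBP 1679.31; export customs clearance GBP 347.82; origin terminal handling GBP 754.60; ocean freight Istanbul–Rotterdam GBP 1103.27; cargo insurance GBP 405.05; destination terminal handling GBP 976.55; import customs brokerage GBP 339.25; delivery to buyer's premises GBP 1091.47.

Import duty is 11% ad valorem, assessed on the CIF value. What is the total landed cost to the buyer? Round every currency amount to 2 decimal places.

EXW: the seller makes goods available at their premises; the buyer bears all onward costs.
CIF value = EXW price + inland to port + export clearance + origin terminal + freight + insurance = 14754.96 + 1679.31 + 347.82 + 754.60 + 1103.27 + 405.05 = 19045.01
Import duty = 19045.01 × 11% = 2094.95
Buyer bears: inland to port 1679.31 + export clearance 347.82 + origin terminal 754.60 + freight 1103.27 + insurance 405.05 + destination terminal 976.55 + brokerage 339.25 + delivery 1091.47 + duty 2094.95 = 8792.27
Landed cost = invoice 14754.96 + 8792.27 = 23547.23

Total landed cost: GBP 23547.23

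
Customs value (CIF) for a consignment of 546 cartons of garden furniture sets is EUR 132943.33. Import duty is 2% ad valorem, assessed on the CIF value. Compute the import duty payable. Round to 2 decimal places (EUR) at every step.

Import duty = 132943.33 × 2% = 2658.87

Import duty: EUR 2658.87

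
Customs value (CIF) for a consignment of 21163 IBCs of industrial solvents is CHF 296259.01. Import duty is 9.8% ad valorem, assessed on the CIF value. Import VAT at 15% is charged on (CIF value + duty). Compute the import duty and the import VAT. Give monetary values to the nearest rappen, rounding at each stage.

Import duty = 296259.01 × 9.8% = 29033.38
VAT base = CIF + duty = 296259.01 + 29033.38 = 325292.39
Import VAT = 325292.39 × 15% = 48793.86

Import duty: CHF 29033.38; import VAT: CHF 48793.86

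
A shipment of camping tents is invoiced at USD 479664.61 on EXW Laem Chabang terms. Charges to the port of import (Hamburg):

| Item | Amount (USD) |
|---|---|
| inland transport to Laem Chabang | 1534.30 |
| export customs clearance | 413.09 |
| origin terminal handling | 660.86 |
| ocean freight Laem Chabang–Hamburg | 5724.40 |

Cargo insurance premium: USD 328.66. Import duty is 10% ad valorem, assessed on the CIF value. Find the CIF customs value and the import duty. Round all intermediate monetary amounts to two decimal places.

CIF = EXW price + pre-shipment costs + freight + insurance
CIF = 479664.61 + 1534.30 + 413.09 + 660.86 + 5724.40 + 328.66 = 488325.92
Import duty = 488325.92 × 10% = 48832.59

CIF value: USD 488325.92; import duty: USD 48832.59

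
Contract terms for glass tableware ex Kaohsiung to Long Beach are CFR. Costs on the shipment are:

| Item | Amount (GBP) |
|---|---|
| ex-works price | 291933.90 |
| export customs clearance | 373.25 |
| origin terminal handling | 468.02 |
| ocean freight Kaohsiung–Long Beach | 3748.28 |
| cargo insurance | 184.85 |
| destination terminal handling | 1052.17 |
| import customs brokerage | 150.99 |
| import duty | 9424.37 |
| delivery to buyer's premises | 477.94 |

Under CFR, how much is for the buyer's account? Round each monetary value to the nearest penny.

Buyer's account: GBP 11290.32

CFR: the seller pays costs through ocean freight to the destination port, but not insurance.
Seller's account: goods 291933.90 + export clearance 373.25 + origin terminal 468.02 + freight 3748.28 = 296523.45
Buyer's account: insurance 184.85 + destination terminal 1052.17 + brokerage 150.99 + duty 9424.37 + delivery 477.94 = 11290.32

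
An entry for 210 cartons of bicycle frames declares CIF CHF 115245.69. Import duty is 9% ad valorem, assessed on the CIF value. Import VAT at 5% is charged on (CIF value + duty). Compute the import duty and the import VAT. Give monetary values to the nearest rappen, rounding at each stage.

Import duty: CHF 10372.11; import VAT: CHF 6280.89

Import duty = 115245.69 × 9% = 10372.11
VAT base = CIF + duty = 115245.69 + 10372.11 = 125617.80
Import VAT = 125617.80 × 5% = 6280.89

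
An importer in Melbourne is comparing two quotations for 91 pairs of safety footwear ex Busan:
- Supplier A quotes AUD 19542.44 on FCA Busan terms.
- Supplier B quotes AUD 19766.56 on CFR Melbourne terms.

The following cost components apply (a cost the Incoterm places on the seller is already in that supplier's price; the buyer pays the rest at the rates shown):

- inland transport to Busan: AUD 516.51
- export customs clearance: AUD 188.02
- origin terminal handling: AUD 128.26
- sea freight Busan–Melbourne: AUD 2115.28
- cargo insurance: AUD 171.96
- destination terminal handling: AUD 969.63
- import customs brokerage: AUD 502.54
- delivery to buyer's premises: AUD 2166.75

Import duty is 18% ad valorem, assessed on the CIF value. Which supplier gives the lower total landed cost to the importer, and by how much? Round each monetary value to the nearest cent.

Supplier A (FCA):
CIF value = FCA price + origin terminal + freight + insurance = 19542.44 + 128.26 + 2115.28 + 171.96 = 21957.94
Import duty = 21957.94 × 18% = 3952.43
Buyer bears (A): 128.26 + 2115.28 + 171.96 + 969.63 + 502.54 + 2166.75 = 6054.42
Landed cost (A) = invoice 19542.44 + 6054.42 + duty 3952.43 = 29549.29
Supplier B (CFR):
CIF value = CFR price + insurance = 19766.56 + 171.96 = 19938.52
Import duty = 19938.52 × 18% = 3588.93
Buyer bears (B): 171.96 + 969.63 + 502.54 + 2166.75 = 3810.88
Landed cost (B) = invoice 19766.56 + 3810.88 + duty 3588.93 = 27166.37
Difference = |29549.29 − 27166.37| = 2382.92

Supplier B is cheaper by AUD 2382.92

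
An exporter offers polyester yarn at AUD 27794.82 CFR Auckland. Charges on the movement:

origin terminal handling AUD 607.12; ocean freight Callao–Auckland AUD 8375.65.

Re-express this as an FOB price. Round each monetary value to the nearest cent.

FOB price: AUD 19419.17

Not relevant to the conversion: origin terminal — on the seller under both CFR and FOB; already in the CFR price and stays in the FOB price.
From CFR to FOB, the seller no longer bears: freight.
FOB price = 27794.82 − 8375.65 = 19419.17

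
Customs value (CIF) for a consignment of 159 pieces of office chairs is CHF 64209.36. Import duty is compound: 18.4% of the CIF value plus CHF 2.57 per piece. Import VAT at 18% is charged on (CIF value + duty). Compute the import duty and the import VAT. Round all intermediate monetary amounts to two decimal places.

Import duty: CHF 12223.15; import VAT: CHF 13757.85

Ad valorem component: 64209.36 × 18.4% = 11814.52
Specific component: 159 × 2.57 = 408.63
Import duty = 11814.52 + 408.63 = 12223.15
VAT base = CIF + duty = 64209.36 + 12223.15 = 76432.51
Import VAT = 76432.51 × 18% = 13757.85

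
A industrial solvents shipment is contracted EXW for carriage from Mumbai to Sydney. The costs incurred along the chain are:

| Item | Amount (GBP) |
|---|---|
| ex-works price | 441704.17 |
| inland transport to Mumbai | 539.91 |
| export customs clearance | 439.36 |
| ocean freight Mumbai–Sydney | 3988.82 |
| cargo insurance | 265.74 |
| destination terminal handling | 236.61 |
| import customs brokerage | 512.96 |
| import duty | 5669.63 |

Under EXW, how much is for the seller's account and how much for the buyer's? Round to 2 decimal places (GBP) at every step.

EXW: the seller makes goods available at their premises; the buyer bears all onward costs.
Seller's account: goods 441704.17 = 441704.17
Buyer's account: inland to port 539.91 + export clearance 439.36 + freight 3988.82 + insurance 265.74 + destination terminal 236.61 + brokerage 512.96 + duty 5669.63 = 11653.03

Seller: GBP 441704.17; buyer: GBP 11653.03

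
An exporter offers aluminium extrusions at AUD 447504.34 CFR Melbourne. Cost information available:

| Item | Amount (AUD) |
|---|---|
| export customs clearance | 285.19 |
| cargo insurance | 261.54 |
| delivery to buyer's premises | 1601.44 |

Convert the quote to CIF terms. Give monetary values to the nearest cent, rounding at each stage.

Not relevant to the conversion: export clearance — on the seller under both CFR and CIF; already in the CFR price and stays in the CIF price. delivery — on the buyer under both terms; not part of either seller's price.
From CFR to CIF, the seller additionally bears: insurance.
CIF price = 447504.34 + 261.54 = 447765.88

CIF price: AUD 447765.88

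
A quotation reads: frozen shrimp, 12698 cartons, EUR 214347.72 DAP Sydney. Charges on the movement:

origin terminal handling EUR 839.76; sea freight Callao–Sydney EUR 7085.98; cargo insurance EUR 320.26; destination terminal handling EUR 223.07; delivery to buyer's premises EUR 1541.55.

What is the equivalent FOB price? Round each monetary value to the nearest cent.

FOB price: EUR 205176.86

Not relevant to the conversion: origin terminal — on the seller under both DAP and FOB; already in the DAP price and stays in the FOB price.
From DAP to FOB, the seller no longer bears: freight, insurance, destination terminal, delivery.
FOB price = 214347.72 − 7085.98 − 320.26 − 223.07 − 1541.55 = 205176.86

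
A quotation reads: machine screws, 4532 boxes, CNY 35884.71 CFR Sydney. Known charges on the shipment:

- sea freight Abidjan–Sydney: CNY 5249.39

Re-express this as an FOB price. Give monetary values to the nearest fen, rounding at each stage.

FOB price: CNY 30635.32

From CFR to FOB, the seller no longer bears: freight.
FOB price = 35884.71 − 5249.39 = 30635.32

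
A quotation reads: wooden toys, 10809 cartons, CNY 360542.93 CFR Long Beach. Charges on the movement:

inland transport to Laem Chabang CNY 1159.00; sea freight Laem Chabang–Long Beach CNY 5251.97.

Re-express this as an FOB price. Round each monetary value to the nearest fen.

Not relevant to the conversion: inland to port — on the seller under both CFR and FOB; already in the CFR price and stays in the FOB price.
From CFR to FOB, the seller no longer bears: freight.
FOB price = 360542.93 − 5251.97 = 355290.96

FOB price: CNY 355290.96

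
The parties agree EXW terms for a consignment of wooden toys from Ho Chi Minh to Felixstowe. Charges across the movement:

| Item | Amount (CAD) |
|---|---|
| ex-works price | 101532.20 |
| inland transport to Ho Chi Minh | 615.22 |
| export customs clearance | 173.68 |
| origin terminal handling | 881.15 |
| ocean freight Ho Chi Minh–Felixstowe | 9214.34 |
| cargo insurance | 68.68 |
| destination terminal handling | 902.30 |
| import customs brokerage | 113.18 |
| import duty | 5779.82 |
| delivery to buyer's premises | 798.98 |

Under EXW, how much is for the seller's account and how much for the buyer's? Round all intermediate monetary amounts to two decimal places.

EXW: the seller makes goods available at their premises; the buyer bears all onward costs.
Seller's account: goods 101532.20 = 101532.20
Buyer's account: inland to port 615.22 + export clearance 173.68 + origin terminal 881.15 + freight 9214.34 + insurance 68.68 + destination terminal 902.30 + brokerage 113.18 + duty 5779.82 + delivery 798.98 = 18547.35

Seller: CAD 101532.20; buyer: CAD 18547.35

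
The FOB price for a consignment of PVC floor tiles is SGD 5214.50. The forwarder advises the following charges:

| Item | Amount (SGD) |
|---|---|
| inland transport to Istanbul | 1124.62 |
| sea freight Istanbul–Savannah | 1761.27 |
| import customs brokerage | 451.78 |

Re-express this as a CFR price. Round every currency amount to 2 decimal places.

Not relevant to the conversion: inland to port — on the seller under both FOB and CFR; already in the FOB price and stays in the CFR price. brokerage — on the buyer under both terms; not part of either seller's price.
From FOB to CFR, the seller additionally bears: freight.
CFR price = 5214.50 + 1761.27 = 6975.77

CFR price: SGD 6975.77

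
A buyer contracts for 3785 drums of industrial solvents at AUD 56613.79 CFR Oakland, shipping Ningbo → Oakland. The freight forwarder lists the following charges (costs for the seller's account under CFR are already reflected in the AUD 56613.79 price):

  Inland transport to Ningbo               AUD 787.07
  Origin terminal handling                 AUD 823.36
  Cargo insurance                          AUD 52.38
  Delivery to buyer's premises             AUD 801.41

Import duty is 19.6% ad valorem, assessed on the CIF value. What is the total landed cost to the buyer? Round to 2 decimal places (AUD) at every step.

Total landed cost: AUD 68574.15

CFR: the seller pays costs through ocean freight to the destination port, but not insurance.
Already in the invoice (seller's account under CFR): inland to port, origin terminal — exclude.
CIF value = CFR price + insurance = 56613.79 + 52.38 = 56666.17
Import duty = 56666.17 × 19.6% = 11106.57
Buyer bears: insurance 52.38 + delivery 801.41 + duty 11106.57 = 11960.36
Landed cost = invoice 56613.79 + 11960.36 = 68574.15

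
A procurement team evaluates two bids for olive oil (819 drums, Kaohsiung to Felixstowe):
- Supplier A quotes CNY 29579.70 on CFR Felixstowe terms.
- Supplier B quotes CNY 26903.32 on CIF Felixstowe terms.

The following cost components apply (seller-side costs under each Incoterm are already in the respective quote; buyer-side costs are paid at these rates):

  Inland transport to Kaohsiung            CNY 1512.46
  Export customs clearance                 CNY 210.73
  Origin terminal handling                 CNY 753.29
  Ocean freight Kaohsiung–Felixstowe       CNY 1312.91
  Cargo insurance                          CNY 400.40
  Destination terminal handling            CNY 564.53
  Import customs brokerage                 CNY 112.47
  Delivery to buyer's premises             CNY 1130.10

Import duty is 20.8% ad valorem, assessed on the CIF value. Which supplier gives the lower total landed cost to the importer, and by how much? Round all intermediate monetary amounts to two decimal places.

Supplier B is cheaper by CNY 3716.75

Supplier A (CFR):
CIF value = CFR price + insurance = 29579.70 + 400.40 = 29980.10
Import duty = 29980.10 × 20.8% = 6235.86
Buyer bears (A): 400.40 + 564.53 + 112.47 + 1130.10 = 2207.50
Landed cost (A) = invoice 29579.70 + 2207.50 + duty 6235.86 = 38023.06
Supplier B (CIF):
The CIF price already equals the CIF value: 26903.32
Import duty = 26903.32 × 20.8% = 5595.89
Buyer bears (B): 564.53 + 112.47 + 1130.10 = 1807.10
Landed cost (B) = invoice 26903.32 + 1807.10 + duty 5595.89 = 34306.31
Difference = |38023.06 − 34306.31| = 3716.75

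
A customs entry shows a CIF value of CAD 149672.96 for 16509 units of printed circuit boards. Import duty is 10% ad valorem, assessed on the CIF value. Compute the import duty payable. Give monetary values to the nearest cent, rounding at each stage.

Import duty = 149672.96 × 10% = 14967.30

Import duty: CAD 14967.30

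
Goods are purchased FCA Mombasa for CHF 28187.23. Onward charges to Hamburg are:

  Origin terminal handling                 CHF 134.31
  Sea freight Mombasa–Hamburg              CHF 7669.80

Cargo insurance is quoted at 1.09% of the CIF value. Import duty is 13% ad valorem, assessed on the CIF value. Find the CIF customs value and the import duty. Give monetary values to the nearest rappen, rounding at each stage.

CIF value: CHF 36387.97; import duty: CHF 4730.44

Let C be the CIF value. C = FCA price + pre-shipment costs + freight + 1.09% × C
C − 1.09% × C = 28187.23 + 134.31 + 7669.80
0.9891 × C = 35991.34
C = 35991.34 / 0.9891 = 36387.97
Insurance premium = 1.09% × 36387.97 = 396.63
Import duty = 36387.97 × 13% = 4730.44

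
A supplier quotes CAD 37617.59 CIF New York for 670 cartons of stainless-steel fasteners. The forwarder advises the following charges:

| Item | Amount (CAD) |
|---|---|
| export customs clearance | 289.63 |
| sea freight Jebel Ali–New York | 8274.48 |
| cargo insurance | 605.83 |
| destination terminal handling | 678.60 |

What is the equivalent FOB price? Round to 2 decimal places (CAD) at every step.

FOB price: CAD 28737.28

Not relevant to the conversion: export clearance — on the seller under both CIF and FOB; already in the CIF price and stays in the FOB price. destination terminal — on the buyer under both terms; not part of either seller's price.
From CIF to FOB, the seller no longer bears: freight, insurance.
FOB price = 37617.59 − 8274.48 − 605.83 = 28737.28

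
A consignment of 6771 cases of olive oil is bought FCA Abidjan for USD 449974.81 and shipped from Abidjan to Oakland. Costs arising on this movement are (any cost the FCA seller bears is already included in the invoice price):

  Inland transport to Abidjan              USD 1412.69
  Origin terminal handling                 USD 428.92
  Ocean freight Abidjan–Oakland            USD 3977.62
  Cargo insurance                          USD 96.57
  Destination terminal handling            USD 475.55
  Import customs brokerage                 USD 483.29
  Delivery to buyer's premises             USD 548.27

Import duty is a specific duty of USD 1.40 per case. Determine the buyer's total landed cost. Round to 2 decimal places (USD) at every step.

FCA: the seller delivers export-cleared goods to the carrier; the buyer bears costs from that point.
Already in the invoice (seller's account under FCA): inland to port — exclude.
CIF value = FCA price + origin terminal + freight + insurance = 449974.81 + 428.92 + 3977.62 + 96.57 = 454477.92
Import duty = 6771 × 1.40 = 9479.40
Buyer bears: origin terminal 428.92 + freight 3977.62 + insurance 96.57 + destination terminal 475.55 + brokerage 483.29 + delivery 548.27 + duty 9479.40 = 15489.62
Landed cost = invoice 449974.81 + 15489.62 = 465464.43

Total landed cost: USD 465464.43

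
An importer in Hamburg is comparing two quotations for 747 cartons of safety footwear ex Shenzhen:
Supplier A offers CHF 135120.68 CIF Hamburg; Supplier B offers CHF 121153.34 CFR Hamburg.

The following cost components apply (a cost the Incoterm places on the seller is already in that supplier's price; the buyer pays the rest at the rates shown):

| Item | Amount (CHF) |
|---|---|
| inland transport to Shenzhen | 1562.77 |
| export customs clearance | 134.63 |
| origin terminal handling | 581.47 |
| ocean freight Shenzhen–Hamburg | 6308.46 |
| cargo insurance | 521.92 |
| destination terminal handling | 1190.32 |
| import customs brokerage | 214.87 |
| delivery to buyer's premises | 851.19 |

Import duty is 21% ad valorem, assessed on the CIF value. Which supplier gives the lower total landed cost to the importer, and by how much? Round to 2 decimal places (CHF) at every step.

Supplier A (CIF):
The CIF price already equals the CIF value: 135120.68
Import duty = 135120.68 × 21% = 28375.34
Buyer bears (A): 1190.32 + 214.87 + 851.19 = 2256.38
Landed cost (A) = invoice 135120.68 + 2256.38 + duty 28375.34 = 165752.40
Supplier B (CFR):
CIF value = CFR price + insurance = 121153.34 + 521.92 = 121675.26
Import duty = 121675.26 × 21% = 25551.80
Buyer bears (B): 521.92 + 1190.32 + 214.87 + 851.19 = 2778.30
Landed cost (B) = invoice 121153.34 + 2778.30 + duty 25551.80 = 149483.44
Difference = |165752.40 − 149483.44| = 16268.96

Supplier B is cheaper by CHF 16268.96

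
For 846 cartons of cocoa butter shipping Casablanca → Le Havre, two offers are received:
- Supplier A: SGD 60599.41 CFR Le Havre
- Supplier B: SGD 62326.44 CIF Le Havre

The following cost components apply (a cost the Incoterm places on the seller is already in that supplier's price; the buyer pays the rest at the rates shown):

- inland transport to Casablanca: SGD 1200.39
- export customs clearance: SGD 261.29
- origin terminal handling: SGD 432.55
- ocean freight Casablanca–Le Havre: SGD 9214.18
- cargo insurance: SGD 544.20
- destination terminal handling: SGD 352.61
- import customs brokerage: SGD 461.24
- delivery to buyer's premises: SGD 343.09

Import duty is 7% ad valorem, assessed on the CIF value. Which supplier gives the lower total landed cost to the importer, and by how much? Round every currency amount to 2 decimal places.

Supplier A (CFR):
CIF value = CFR price + insurance = 60599.41 + 544.20 = 61143.61
Import duty = 61143.61 × 7% = 4280.05
Buyer bears (A): 544.20 + 352.61 + 461.24 + 343.09 = 1701.14
Landed cost (A) = invoice 60599.41 + 1701.14 + duty 4280.05 = 66580.60
Supplier B (CIF):
The CIF price already equals the CIF value: 62326.44
Import duty = 62326.44 × 7% = 4362.85
Buyer bears (B): 352.61 + 461.24 + 343.09 = 1156.94
Landed cost (B) = invoice 62326.44 + 1156.94 + duty 4362.85 = 67846.23
Difference = |66580.60 − 67846.23| = 1265.63

Supplier A is cheaper by SGD 1265.63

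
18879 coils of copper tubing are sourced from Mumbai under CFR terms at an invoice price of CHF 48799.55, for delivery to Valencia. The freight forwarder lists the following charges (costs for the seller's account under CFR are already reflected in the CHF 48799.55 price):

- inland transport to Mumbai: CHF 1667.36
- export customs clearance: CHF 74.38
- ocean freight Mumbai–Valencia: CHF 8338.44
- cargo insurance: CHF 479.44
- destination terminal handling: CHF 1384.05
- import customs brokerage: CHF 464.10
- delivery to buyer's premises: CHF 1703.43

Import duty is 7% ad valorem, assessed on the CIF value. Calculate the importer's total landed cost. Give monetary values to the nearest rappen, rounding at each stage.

Total landed cost: CHF 56280.10

CFR: the seller pays costs through ocean freight to the destination port, but not insurance.
Already in the invoice (seller's account under CFR): inland to port, export clearance, freight — exclude.
CIF value = CFR price + insurance = 48799.55 + 479.44 = 49278.99
Import duty = 49278.99 × 7% = 3449.53
Buyer bears: insurance 479.44 + destination terminal 1384.05 + brokerage 464.10 + delivery 1703.43 + duty 3449.53 = 7480.55
Landed cost = invoice 48799.55 + 7480.55 = 56280.10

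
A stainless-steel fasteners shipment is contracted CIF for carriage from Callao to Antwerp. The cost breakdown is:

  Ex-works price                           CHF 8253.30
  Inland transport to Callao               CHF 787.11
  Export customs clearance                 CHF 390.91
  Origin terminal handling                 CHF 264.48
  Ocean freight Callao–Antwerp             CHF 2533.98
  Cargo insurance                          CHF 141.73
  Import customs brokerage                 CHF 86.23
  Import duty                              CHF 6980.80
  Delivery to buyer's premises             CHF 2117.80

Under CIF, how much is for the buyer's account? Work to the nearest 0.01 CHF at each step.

Buyer's account: CHF 9184.83

CIF: the seller pays costs through ocean freight and marine insurance to the destination port.
Seller's account: goods 8253.30 + inland to port 787.11 + export clearance 390.91 + origin terminal 264.48 + freight 2533.98 + insurance 141.73 = 12371.51
Buyer's account: brokerage 86.23 + duty 6980.80 + delivery 2117.80 = 9184.83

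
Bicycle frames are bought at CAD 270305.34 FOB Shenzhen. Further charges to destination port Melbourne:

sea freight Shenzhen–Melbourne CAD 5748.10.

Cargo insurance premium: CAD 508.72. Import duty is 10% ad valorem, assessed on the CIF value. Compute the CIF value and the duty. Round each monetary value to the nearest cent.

CIF value: CAD 276562.16; import duty: CAD 27656.22

CIF = FOB price + freight + insurance
CIF = 270305.34 + 5748.10 + 508.72 = 276562.16
Import duty = 276562.16 × 10% = 27656.22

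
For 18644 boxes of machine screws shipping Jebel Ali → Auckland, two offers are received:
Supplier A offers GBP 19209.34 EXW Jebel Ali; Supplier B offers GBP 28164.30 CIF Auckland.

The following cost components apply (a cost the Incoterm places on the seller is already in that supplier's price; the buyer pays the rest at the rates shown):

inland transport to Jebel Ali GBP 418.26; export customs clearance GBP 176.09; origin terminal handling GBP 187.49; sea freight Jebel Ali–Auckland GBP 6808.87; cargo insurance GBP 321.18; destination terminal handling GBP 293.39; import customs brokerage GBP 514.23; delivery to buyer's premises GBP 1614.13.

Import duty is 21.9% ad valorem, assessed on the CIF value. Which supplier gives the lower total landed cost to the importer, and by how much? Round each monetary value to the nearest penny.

Supplier A (EXW):
CIF value = EXW price + inland to port + export clearance + origin terminal + freight + insurance = 19209.34 + 418.26 + 176.09 + 187.49 + 6808.87 + 321.18 = 27121.23
Import duty = 27121.23 × 21.9% = 5939.55
Buyer bears (A): 418.26 + 176.09 + 187.49 + 6808.87 + 321.18 + 293.39 + 514.23 + 1614.13 = 10333.64
Landed cost (A) = invoice 19209.34 + 10333.64 + duty 5939.55 = 35482.53
Supplier B (CIF):
The CIF price already equals the CIF value: 28164.30
Import duty = 28164.30 × 21.9% = 6167.98
Buyer bears (B): 293.39 + 514.23 + 1614.13 = 2421.75
Landed cost (B) = invoice 28164.30 + 2421.75 + duty 6167.98 = 36754.03
Difference = |35482.53 − 36754.03| = 1271.50

Supplier A is cheaper by GBP 1271.50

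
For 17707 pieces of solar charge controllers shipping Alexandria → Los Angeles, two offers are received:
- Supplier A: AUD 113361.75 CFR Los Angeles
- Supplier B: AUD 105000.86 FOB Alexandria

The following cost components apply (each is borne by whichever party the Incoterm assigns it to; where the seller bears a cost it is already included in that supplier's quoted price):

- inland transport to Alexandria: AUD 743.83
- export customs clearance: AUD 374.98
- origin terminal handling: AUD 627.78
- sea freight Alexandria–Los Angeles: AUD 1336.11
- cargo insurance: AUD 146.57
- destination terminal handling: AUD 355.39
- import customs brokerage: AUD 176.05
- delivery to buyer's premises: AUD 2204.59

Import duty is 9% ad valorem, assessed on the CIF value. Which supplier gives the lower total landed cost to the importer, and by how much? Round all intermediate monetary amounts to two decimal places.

Supplier A (CFR):
CIF value = CFR price + insurance = 113361.75 + 146.57 = 113508.32
Import duty = 113508.32 × 9% = 10215.75
Buyer bears (A): 146.57 + 355.39 + 176.05 + 2204.59 = 2882.60
Landed cost (A) = invoice 113361.75 + 2882.60 + duty 10215.75 = 126460.10
Supplier B (FOB):
CIF value = FOB price + freight + insurance = 105000.86 + 1336.11 + 146.57 = 106483.54
Import duty = 106483.54 × 9% = 9583.52
Buyer bears (B): 1336.11 + 146.57 + 355.39 + 176.05 + 2204.59 = 4218.71
Landed cost (B) = invoice 105000.86 + 4218.71 + duty 9583.52 = 118803.09
Difference = |126460.10 − 118803.09| = 7657.01

Supplier B is cheaper by AUD 7657.01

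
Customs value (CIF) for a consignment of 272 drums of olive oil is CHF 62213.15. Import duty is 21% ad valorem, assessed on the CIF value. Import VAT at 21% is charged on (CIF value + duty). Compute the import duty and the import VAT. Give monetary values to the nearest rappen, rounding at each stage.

Import duty = 62213.15 × 21% = 13064.76
VAT base = CIF + duty = 62213.15 + 13064.76 = 75277.91
Import VAT = 75277.91 × 21% = 15808.36

Import duty: CHF 13064.76; import VAT: CHF 15808.36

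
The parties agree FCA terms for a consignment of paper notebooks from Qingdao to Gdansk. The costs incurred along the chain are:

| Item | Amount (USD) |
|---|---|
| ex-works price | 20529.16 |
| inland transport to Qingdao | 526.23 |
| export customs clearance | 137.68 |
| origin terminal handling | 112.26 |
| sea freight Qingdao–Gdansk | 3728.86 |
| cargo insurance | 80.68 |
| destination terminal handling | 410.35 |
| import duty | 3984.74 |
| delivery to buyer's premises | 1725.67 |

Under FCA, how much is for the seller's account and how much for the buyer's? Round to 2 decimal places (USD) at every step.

FCA: the seller delivers export-cleared goods to the carrier; the buyer bears costs from that point.
Seller's account: goods 20529.16 + inland to port 526.23 + export clearance 137.68 = 21193.07
Buyer's account: origin terminal 112.26 + freight 3728.86 + insurance 80.68 + destination terminal 410.35 + duty 3984.74 + delivery 1725.67 = 10042.56

Seller: USD 21193.07; buyer: USD 10042.56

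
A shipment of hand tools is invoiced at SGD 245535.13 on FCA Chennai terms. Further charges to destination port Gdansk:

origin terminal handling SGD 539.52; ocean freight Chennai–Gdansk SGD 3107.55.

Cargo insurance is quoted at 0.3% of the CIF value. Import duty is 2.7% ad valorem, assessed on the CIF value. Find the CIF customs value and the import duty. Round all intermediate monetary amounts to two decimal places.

CIF value: SGD 249932.00; import duty: SGD 6748.16

Let C be the CIF value. C = FCA price + pre-shipment costs + freight + 0.3% × C
C − 0.3% × C = 245535.13 + 539.52 + 3107.55
0.997 × C = 249182.20
C = 249182.20 / 0.997 = 249932.00
Insurance premium = 0.3% × 249932.00 = 749.80
Import duty = 249932.00 × 2.7% = 6748.16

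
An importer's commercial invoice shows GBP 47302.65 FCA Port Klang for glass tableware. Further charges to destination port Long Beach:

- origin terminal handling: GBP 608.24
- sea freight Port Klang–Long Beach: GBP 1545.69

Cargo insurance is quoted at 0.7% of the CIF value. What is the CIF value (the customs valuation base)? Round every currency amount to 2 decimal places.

CIF value: GBP 49805.22

Let C be the CIF value. C = FCA price + pre-shipment costs + freight + 0.7% × C
C − 0.7% × C = 47302.65 + 608.24 + 1545.69
0.993 × C = 49456.58
C = 49456.58 / 0.993 = 49805.22
Insurance premium = 0.7% × 49805.22 = 348.64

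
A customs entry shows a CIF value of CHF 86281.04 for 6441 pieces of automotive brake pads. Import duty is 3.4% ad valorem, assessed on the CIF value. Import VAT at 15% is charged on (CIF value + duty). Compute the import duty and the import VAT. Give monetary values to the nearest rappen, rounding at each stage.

Import duty = 86281.04 × 3.4% = 2933.56
VAT base = CIF + duty = 86281.04 + 2933.56 = 89214.60
Import VAT = 89214.60 × 15% = 13382.19

Import duty: CHF 2933.56; import VAT: CHF 13382.19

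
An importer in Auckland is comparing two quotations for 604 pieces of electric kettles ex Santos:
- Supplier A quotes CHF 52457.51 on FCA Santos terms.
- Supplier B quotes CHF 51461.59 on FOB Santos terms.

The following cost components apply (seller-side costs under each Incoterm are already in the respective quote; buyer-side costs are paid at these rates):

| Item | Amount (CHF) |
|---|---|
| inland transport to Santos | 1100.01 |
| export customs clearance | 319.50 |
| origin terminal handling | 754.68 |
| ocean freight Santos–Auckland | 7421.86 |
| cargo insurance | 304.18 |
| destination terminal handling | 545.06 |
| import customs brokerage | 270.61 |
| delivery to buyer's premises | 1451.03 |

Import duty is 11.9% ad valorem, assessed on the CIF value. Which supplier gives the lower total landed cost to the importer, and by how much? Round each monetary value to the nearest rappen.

Supplier B is cheaper by CHF 1958.92

Supplier A (FCA):
CIF value = FCA price + origin terminal + freight + insurance = 52457.51 + 754.68 + 7421.86 + 304.18 = 60938.23
Import duty = 60938.23 × 11.9% = 7251.65
Buyer bears (A): 754.68 + 7421.86 + 304.18 + 545.06 + 270.61 + 1451.03 = 10747.42
Landed cost (A) = invoice 52457.51 + 10747.42 + duty 7251.65 = 70456.58
Supplier B (FOB):
CIF value = FOB price + freight + insurance = 51461.59 + 7421.86 + 304.18 = 59187.63
Import duty = 59187.63 × 11.9% = 7043.33
Buyer bears (B): 7421.86 + 304.18 + 545.06 + 270.61 + 1451.03 = 9992.74
Landed cost (B) = invoice 51461.59 + 9992.74 + duty 7043.33 = 68497.66
Difference = |70456.58 − 68497.66| = 1958.92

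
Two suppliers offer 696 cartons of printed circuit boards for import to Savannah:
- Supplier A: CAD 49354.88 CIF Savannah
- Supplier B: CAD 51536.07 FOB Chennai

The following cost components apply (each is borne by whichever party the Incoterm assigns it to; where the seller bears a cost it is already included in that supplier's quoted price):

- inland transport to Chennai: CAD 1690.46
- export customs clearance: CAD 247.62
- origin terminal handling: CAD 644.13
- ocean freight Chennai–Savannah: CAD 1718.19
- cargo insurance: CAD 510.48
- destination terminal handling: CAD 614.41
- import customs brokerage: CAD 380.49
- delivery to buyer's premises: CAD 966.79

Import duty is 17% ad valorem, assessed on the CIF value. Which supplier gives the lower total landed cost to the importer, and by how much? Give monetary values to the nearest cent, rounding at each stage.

Supplier A (CIF):
The CIF price already equals the CIF value: 49354.88
Import duty = 49354.88 × 17% = 8390.33
Buyer bears (A): 614.41 + 380.49 + 966.79 = 1961.69
Landed cost (A) = invoice 49354.88 + 1961.69 + duty 8390.33 = 59706.90
Supplier B (FOB):
CIF value = FOB price + freight + insurance = 51536.07 + 1718.19 + 510.48 = 53764.74
Import duty = 53764.74 × 17% = 9140.01
Buyer bears (B): 1718.19 + 510.48 + 614.41 + 380.49 + 966.79 = 4190.36
Landed cost (B) = invoice 51536.07 + 4190.36 + duty 9140.01 = 64866.44
Difference = |59706.90 − 64866.44| = 5159.54

Supplier A is cheaper by CAD 5159.54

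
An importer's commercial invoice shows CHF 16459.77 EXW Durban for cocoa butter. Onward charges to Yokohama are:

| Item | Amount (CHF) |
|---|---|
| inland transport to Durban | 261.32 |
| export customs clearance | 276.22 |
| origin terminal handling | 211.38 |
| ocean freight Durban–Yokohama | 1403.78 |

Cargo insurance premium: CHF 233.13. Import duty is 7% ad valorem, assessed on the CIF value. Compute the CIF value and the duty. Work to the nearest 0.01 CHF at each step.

CIF = EXW price + pre-shipment costs + freight + insurance
CIF = 16459.77 + 261.32 + 276.22 + 211.38 + 1403.78 + 233.13 = 18845.60
Import duty = 18845.60 × 7% = 1319.19

CIF value: CHF 18845.60; import duty: CHF 1319.19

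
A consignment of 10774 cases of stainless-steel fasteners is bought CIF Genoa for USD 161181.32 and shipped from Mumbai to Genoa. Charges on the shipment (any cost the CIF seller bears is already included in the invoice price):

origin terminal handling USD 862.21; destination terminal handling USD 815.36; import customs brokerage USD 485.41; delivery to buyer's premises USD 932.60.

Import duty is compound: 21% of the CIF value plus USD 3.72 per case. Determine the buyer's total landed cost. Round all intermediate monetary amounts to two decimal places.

CIF: the seller pays costs through ocean freight and marine insurance to the destination port.
Already in the invoice (seller's account under CIF): origin terminal — exclude.
The CIF price already equals the CIF value: 161181.32
Ad valorem component: 161181.32 × 21% = 33848.08
Specific component: 10774 × 3.72 = 40079.28
Import duty = 33848.08 + 40079.28 = 73927.36
Buyer bears: destination terminal 815.36 + brokerage 485.41 + delivery 932.60 + duty 73927.36 = 76160.73
Landed cost = invoice 161181.32 + 76160.73 = 237342.05

Total landed cost: USD 237342.05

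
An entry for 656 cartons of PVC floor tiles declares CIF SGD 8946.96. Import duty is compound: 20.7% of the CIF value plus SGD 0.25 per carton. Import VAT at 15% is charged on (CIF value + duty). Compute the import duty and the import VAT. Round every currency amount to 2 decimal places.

Ad valorem component: 8946.96 × 20.7% = 1852.02
Specific component: 656 × 0.25 = 164.00
Import duty = 1852.02 + 164.00 = 2016.02
VAT base = CIF + duty = 8946.96 + 2016.02 = 10962.98
Import VAT = 10962.98 × 15% = 1644.45

Import duty: SGD 2016.02; import VAT: SGD 1644.45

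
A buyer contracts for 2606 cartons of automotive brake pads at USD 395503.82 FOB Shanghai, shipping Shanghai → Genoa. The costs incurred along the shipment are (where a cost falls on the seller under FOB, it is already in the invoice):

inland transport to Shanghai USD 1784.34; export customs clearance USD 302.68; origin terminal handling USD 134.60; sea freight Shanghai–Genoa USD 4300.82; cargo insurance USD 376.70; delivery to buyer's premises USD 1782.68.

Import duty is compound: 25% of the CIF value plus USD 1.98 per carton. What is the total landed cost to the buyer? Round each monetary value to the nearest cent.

FOB: the seller bears costs until goods are on board at the origin port; the buyer bears freight, insurance and all costs thereafter.
Already in the invoice (seller's account under FOB): inland to port, export clearance, origin terminal — exclude.
CIF value = FOB price + freight + insurance = 395503.82 + 4300.82 + 376.70 = 400181.34
Ad valorem component: 400181.34 × 25% = 100045.34
Specific component: 2606 × 1.98 = 5159.88
Import duty = 100045.34 + 5159.88 = 105205.22
Buyer bears: freight 4300.82 + insurance 376.70 + delivery 1782.68 + duty 105205.22 = 111665.42
Landed cost = invoice 395503.82 + 111665.42 = 507169.24

Total landed cost: USD 507169.24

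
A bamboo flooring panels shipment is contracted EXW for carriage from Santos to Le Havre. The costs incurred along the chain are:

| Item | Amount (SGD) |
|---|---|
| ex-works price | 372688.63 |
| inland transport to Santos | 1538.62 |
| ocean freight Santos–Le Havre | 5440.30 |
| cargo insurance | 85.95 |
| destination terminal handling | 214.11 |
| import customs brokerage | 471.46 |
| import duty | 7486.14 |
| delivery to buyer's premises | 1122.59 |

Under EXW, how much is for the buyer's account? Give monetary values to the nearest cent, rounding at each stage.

EXW: the seller makes goods available at their premises; the buyer bears all onward costs.
Seller's account: goods 372688.63 = 372688.63
Buyer's account: inland to port 1538.62 + freight 5440.30 + insurance 85.95 + destination terminal 214.11 + brokerage 471.46 + duty 7486.14 + delivery 1122.59 = 16359.17

Buyer's account: SGD 16359.17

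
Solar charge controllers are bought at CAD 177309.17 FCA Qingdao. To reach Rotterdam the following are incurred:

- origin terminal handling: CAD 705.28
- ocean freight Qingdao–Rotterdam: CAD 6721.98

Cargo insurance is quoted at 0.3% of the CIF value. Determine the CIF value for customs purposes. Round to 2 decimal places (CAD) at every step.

Let C be the CIF value. C = FCA price + pre-shipment costs + freight + 0.3% × C
C − 0.3% × C = 177309.17 + 705.28 + 6721.98
0.997 × C = 184736.43
C = 184736.43 / 0.997 = 185292.31
Insurance premium = 0.3% × 185292.31 = 555.88

CIF value: CAD 185292.31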